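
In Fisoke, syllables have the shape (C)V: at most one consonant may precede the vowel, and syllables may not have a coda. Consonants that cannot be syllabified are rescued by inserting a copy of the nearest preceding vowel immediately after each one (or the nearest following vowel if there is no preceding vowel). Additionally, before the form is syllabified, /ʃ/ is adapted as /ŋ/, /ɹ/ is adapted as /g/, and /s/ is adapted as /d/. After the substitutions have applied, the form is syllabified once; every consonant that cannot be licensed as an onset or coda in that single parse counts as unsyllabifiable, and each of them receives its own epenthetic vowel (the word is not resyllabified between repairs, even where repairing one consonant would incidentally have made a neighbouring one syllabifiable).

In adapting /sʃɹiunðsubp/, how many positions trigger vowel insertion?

6

After substitution the input is /dŋgiunðdubp/.
The unsyllabifiable consonants are /d/, /ŋ/, /n/, /ð/, /b/, /p/; each receives one epenthetic vowel.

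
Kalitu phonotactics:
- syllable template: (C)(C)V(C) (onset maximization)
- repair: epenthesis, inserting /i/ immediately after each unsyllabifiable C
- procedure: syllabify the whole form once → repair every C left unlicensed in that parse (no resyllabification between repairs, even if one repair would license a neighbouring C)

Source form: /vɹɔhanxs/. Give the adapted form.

vɹɔhanxisi

Under (C)(C)V(C), the unsyllabifiable consonants are /x/, /s/ (at most one coda consonant is licensed; onsets may contain at most 2 consonants).
Inserting the epenthetic vowel yields /x/ → /xi/, /s/ → /si/.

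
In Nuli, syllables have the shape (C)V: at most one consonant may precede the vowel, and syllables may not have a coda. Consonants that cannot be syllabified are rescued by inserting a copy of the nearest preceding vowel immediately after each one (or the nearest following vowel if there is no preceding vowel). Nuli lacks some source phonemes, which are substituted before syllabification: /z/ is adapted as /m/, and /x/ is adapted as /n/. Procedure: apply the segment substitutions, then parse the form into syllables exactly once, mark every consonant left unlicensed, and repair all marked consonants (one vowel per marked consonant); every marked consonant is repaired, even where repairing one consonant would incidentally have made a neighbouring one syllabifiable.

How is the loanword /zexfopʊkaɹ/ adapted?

Substitution: /z/ → /m/, /x/ → /n/, giving /menfopʊkaɹ/.
The consonants /n/, /ɹ/ cannot be parsed into a legal (C)V syllable (no codas are permitted; onsets are limited to one consonant).
Epenthesis after each stranded consonant: /n/ → /ne/, /ɹ/ → /ɹa/.

menefopʊkaɹa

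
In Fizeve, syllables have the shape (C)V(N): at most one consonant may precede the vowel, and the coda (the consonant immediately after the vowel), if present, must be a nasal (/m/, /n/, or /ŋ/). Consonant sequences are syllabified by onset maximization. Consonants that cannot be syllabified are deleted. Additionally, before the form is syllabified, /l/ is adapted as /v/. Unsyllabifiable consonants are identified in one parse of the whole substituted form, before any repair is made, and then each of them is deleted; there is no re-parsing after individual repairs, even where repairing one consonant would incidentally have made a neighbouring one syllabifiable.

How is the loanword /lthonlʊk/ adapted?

honvʊ

Substitution: /l/ → /v/, giving /vthonvʊk/.
Syllabifying with onset maximization leaves /v/, /t/, /k/ stranded (only a nasal (/m/, /n/, or /ŋ/) is licensed in coda position; onsets are limited to one consonant).
Deletion applies to /v/, /t/, /k/.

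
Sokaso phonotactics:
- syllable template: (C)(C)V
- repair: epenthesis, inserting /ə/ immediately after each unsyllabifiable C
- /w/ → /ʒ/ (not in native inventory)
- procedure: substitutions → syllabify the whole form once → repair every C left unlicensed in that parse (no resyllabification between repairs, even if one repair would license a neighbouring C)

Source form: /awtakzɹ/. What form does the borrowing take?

aʒtakəzəɹə

Substitution: /w/ → /ʒ/, giving /aʒtakzɹ/.
Under (C)(C)V, the unsyllabifiable consonants are /k/, /z/, /ɹ/ (no codas are permitted; onsets may contain at most 2 consonants).
Inserting the epenthetic vowel yields /k/ → /kə/, /z/ → /zə/, /ɹ/ → /ɹə/.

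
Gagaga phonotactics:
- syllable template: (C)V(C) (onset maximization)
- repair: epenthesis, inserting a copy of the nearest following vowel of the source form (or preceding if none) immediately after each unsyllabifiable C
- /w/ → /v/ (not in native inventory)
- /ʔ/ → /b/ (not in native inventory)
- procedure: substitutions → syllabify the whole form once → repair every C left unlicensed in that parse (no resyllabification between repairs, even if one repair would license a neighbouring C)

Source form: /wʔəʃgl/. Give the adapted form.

vəbəʃgələ

Substitution: /w/ → /v/, /ʔ/ → /b/, giving /vbəʃgl/.
Syllabifying with onset maximization leaves /v/, /g/, /l/ stranded (at most one coda consonant is licensed; onsets are limited to one consonant).
Each unlicensed consonant becomes the onset of a new syllable: /v/ → /və/, /g/ → /gə/, /l/ → /lə/.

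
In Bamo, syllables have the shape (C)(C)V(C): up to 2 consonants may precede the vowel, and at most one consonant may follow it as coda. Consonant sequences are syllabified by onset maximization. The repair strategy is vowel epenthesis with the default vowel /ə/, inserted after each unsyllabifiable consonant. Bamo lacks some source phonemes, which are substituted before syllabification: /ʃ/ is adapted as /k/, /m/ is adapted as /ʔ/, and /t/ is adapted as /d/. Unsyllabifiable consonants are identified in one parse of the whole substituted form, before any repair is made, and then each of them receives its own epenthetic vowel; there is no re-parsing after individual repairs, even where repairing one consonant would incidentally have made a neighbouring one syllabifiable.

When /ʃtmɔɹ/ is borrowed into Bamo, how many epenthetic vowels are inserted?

After substitution the input is /kdʔɔɹ/.
The unsyllabifiable consonants are /k/; each receives one epenthetic vowel.

1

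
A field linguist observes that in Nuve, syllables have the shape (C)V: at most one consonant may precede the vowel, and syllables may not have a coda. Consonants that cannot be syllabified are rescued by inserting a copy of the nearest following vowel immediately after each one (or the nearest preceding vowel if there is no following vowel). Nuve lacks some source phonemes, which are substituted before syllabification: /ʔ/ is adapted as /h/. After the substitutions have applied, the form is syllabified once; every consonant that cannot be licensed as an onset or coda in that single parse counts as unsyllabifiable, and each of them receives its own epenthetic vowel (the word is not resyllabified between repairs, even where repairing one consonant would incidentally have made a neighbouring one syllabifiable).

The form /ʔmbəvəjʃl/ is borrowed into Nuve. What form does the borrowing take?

Substitution: /ʔ/ → /h/, giving /hmbəvəjʃl/.
Under (C)V, the unsyllabifiable consonants are /h/, /m/, /j/, /ʃ/, /l/ (no codas are permitted; onsets are limited to one consonant).
Epenthesis after each stranded consonant: /h/ → /hə/, /m/ → /mə/, /j/ → /jə/, /ʃ/ → /ʃə/, /l/ → /lə/.

həməbəvəjəʃələ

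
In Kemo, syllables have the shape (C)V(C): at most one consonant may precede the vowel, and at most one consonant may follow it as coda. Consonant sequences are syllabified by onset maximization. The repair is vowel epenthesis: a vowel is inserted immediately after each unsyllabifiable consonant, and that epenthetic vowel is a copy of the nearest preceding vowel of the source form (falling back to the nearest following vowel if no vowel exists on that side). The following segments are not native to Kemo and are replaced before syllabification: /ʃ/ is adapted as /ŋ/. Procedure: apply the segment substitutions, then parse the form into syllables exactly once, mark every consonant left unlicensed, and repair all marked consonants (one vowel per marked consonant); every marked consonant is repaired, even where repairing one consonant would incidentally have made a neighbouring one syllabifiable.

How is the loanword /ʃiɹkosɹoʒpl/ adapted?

ŋiɹkosɹoʒpolo

Substitution: /ʃ/ → /ŋ/, giving /ŋiɹkosɹoʒpl/.
The consonants /p/, /l/ cannot be parsed into a legal (C)V(C) syllable (at most one coda consonant is licensed; onsets are limited to one consonant).
Each unlicensed consonant becomes the onset of a new syllable: /p/ → /po/, /l/ → /lo/.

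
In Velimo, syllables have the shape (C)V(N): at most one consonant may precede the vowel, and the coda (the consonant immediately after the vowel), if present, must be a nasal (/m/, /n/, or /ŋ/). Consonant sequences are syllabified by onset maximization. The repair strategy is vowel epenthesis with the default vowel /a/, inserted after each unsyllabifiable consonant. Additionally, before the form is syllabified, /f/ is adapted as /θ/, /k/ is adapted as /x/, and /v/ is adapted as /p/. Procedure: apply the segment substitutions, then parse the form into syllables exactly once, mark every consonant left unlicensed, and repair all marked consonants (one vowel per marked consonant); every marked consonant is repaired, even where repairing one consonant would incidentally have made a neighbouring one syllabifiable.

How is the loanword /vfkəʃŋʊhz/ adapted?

Substitution: /v/ → /p/, /f/ → /θ/, /k/ → /x/, giving /pθxəʃŋʊhz/.
The consonants /p/, /θ/, /ʃ/, /h/, /z/ cannot be parsed into a legal (C)V(N) syllable (only a nasal (/m/, /n/, or /ŋ/) is licensed in coda position; onsets are limited to one consonant).
Inserting the epenthetic vowel yields /p/ → /pa/, /θ/ → /θa/, /ʃ/ → /ʃa/, /h/ → /ha/, /z/ → /za/.

paθaxəʃaŋʊhaza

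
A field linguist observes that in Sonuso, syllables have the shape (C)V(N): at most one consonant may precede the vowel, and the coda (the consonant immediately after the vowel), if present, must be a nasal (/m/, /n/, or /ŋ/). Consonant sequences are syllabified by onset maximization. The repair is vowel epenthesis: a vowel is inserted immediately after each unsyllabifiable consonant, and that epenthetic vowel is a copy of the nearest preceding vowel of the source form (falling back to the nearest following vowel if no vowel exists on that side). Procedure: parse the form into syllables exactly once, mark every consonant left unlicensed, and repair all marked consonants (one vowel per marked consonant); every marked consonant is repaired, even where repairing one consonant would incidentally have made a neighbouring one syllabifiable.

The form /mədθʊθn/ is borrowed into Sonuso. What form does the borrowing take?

mədəθʊθʊnʊ

Under (C)V(N), the unsyllabifiable consonants are /d/, /θ/, /n/ (only a nasal (/m/, /n/, or /ŋ/) is licensed in coda position; onsets are limited to one consonant).
Inserting the epenthetic vowel yields /d/ → /də/, /θ/ → /θʊ/, /n/ → /nʊ/.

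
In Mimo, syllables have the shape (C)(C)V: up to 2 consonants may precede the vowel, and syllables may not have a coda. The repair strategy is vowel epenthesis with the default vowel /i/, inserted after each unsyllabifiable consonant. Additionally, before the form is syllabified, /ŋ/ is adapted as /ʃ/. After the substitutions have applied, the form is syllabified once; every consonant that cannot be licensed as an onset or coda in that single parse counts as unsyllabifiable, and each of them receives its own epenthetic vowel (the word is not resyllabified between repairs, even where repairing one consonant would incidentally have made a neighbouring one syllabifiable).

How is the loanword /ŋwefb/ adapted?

ʃwefibi

Substitution: /ŋ/ → /ʃ/, giving /ʃwefb/.
Syllabifying with onset maximization leaves /f/, /b/ stranded (no codas are permitted; onsets may contain at most 2 consonants).
Epenthesis after each stranded consonant: /f/ → /fi/, /b/ → /bi/.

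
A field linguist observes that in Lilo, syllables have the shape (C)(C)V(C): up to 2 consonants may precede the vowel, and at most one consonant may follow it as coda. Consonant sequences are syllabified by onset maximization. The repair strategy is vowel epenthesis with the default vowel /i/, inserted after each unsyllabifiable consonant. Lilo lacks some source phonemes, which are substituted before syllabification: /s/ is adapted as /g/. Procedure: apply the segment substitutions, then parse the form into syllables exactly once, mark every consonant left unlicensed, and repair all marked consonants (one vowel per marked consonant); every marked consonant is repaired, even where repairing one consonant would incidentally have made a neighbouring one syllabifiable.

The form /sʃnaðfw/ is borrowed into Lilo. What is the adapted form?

Substitution: /s/ → /g/, giving /gʃnaðfw/.
The consonants /g/, /f/, /w/ cannot be parsed into a legal (C)(C)V(C) syllable (at most one coda consonant is licensed; onsets may contain at most 2 consonants).
Inserting the epenthetic vowel yields /g/ → /gi/, /f/ → /fi/, /w/ → /wi/.

giʃnaðfiwi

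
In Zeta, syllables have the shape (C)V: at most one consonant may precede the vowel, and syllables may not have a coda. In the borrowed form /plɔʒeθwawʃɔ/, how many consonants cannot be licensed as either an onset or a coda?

The consonants /p/, /θ/, /w/ cannot be parsed into a legal (C)V syllable (no codas are permitted; onsets are limited to one consonant).

3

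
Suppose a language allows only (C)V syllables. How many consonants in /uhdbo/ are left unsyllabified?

Syllabifying with onset maximization leaves /h/, /d/ stranded (no codas are permitted; onsets are limited to one consonant).

2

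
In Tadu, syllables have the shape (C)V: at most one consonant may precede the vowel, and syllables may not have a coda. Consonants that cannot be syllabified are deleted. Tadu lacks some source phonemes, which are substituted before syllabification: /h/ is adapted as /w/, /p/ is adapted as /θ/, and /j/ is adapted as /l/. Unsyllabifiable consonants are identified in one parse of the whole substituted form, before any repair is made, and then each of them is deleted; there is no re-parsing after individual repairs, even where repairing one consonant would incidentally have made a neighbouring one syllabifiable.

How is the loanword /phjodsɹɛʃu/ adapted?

loɹɛʃu

Substitution: /p/ → /θ/, /h/ → /w/, /j/ → /l/, giving /θwlodsɹɛʃu/.
The consonants /θ/, /w/, /d/, /s/ cannot be parsed into a legal (C)V syllable (no codas are permitted; onsets are limited to one consonant).
Deletion applies to /θ/, /w/, /d/, /s/.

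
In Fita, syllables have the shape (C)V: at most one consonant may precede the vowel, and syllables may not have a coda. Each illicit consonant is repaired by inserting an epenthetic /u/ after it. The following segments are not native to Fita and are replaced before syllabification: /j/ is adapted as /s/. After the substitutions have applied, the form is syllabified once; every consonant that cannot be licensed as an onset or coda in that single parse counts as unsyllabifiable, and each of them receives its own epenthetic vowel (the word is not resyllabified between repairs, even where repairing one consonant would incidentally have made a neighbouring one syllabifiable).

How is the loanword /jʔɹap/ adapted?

Substitution: /j/ → /s/, giving /sʔɹap/.
Syllabifying with onset maximization leaves /s/, /ʔ/, /p/ stranded (no codas are permitted; onsets are limited to one consonant).
Each unlicensed consonant becomes the onset of a new syllable: /s/ → /su/, /ʔ/ → /ʔu/, /p/ → /pu/.

suʔuɹapu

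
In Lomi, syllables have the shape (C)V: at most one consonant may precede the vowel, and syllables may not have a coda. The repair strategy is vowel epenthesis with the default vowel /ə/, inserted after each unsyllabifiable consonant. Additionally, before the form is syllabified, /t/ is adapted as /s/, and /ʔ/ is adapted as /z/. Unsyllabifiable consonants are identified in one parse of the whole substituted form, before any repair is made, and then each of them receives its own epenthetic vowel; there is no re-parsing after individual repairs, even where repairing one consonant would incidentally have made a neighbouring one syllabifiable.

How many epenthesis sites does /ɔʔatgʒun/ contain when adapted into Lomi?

After substitution the input is /ɔzasgʒun/.
The unsyllabifiable consonants are /s/, /g/, /n/; each receives one epenthetic vowel.

3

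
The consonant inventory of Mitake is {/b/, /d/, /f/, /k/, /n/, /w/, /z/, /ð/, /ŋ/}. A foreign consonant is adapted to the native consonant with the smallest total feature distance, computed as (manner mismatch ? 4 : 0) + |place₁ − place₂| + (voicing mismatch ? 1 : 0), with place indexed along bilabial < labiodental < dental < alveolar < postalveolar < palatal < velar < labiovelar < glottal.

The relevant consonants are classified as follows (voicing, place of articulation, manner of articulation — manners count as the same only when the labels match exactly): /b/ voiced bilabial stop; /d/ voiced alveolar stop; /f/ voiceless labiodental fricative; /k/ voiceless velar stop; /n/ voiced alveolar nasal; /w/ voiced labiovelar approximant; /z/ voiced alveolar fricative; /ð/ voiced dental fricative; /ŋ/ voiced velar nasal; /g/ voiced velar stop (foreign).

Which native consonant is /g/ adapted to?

k

/k/ is closest: same manner (stop), place distance 0 (velar→velar), voicing differs (+1); total 1. Next closest is /d/ at distance 3.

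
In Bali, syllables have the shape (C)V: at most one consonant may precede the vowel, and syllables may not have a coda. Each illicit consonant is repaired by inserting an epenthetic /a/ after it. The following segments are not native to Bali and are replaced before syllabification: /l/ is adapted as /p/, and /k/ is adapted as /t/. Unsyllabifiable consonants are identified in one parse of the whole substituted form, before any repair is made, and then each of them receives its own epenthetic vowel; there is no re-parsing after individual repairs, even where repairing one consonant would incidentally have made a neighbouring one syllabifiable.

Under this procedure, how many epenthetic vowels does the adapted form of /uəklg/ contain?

After substitution the input is /uətpg/.
The unsyllabifiable consonants are /t/, /p/, /g/; each receives one epenthetic vowel.

3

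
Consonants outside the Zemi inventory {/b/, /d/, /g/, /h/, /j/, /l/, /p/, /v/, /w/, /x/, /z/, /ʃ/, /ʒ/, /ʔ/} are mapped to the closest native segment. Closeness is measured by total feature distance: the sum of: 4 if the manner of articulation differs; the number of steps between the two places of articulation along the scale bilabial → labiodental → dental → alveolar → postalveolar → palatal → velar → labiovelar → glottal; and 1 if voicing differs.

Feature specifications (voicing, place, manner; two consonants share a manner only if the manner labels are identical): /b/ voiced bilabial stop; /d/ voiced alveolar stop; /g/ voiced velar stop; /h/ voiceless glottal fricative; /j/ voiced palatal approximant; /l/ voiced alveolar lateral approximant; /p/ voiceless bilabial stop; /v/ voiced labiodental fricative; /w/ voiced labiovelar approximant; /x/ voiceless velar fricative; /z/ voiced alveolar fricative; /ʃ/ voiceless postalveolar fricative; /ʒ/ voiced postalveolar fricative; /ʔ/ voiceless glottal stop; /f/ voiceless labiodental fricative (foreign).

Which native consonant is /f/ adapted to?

v

/v/ is closest: same manner (fricative), place distance 0 (labiodental→labiodental), voicing differs (+1); total 1. Next closest is /z/ at distance 3.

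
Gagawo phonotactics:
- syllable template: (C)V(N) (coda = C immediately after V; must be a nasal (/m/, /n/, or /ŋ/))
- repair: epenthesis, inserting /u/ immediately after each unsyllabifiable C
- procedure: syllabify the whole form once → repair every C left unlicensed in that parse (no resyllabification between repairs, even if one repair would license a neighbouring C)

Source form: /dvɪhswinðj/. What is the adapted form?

duvɪhusuwinðuju

The consonants /d/, /h/, /s/, /ð/, /j/ cannot be parsed into a legal (C)V(N) syllable (only a nasal (/m/, /n/, or /ŋ/) is licensed in coda position; onsets are limited to one consonant).
Each unlicensed consonant becomes the onset of a new syllable: /d/ → /du/, /h/ → /hu/, /s/ → /su/, /ð/ → /ðu/, /j/ → /ju/.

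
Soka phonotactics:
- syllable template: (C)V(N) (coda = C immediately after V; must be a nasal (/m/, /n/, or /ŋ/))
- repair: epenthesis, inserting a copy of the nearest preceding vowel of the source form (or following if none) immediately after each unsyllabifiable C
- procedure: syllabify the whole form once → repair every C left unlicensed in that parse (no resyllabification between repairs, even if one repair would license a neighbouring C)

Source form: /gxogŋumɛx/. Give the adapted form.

Syllabifying with onset maximization leaves /g/, /g/, /x/ stranded (only a nasal (/m/, /n/, or /ŋ/) is licensed in coda position; onsets are limited to one consonant).
Inserting the epenthetic vowel yields /g/ → /go/, /g/ → /go/, /x/ → /xɛ/.

goxogoŋumɛxɛ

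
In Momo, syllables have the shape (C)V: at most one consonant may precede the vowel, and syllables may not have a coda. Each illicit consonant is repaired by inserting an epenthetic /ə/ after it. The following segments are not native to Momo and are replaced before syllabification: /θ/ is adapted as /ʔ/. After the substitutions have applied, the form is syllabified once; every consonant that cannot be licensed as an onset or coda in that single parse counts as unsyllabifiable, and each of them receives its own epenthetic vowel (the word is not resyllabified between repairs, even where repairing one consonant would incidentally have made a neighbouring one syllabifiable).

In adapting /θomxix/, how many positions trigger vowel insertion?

After substitution the input is /ʔomxix/.
The unsyllabifiable consonants are /m/, /x/; each receives one epenthetic vowel.

2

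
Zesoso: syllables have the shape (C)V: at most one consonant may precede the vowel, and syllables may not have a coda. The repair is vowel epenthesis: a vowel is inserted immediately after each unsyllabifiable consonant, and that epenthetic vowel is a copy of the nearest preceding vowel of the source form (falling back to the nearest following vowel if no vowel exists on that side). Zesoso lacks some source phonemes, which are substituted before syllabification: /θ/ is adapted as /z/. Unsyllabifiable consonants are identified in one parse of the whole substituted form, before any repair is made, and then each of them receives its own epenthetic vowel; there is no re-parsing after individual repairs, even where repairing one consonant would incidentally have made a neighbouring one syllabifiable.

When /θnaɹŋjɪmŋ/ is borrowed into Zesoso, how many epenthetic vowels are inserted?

After substitution the input is /znaɹŋjɪmŋ/.
The unsyllabifiable consonants are /z/, /ɹ/, /ŋ/, /m/, /ŋ/; each receives one epenthetic vowel.

5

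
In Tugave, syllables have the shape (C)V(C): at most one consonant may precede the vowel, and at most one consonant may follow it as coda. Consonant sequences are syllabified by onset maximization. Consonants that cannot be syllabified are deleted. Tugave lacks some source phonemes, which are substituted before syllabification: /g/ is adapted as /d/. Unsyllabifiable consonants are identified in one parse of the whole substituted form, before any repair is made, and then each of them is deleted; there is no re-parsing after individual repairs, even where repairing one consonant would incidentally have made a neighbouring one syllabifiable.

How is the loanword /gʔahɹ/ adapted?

ʔah

Substitution: /g/ → /d/, giving /dʔahɹ/.
Under (C)V(C), the unsyllabifiable consonants are /d/, /ɹ/ (at most one coda consonant is licensed; onsets are limited to one consonant).
Each unlicensed consonant is deleted: /d/, /ɹ/.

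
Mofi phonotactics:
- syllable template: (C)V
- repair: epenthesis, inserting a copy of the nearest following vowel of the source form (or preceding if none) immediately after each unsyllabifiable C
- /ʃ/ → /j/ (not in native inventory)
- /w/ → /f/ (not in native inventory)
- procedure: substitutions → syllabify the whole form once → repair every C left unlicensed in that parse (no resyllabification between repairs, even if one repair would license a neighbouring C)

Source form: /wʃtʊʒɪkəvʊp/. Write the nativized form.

fʊjʊtʊʒɪkəvʊpʊ

Substitution: /w/ → /f/, /ʃ/ → /j/, giving /fjtʊʒɪkəvʊp/.
The consonants /f/, /j/, /p/ cannot be parsed into a legal (C)V syllable (no codas are permitted; onsets are limited to one consonant).
Each unlicensed consonant becomes the onset of a new syllable: /f/ → /fʊ/, /j/ → /jʊ/, /p/ → /pʊ/.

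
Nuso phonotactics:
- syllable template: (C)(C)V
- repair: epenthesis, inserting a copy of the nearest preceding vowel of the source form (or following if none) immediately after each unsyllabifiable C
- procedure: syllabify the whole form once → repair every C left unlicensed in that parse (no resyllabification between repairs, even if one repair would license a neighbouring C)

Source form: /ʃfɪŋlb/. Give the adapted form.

Syllabifying with onset maximization leaves /ŋ/, /l/, /b/ stranded (no codas are permitted; onsets may contain at most 2 consonants).
Each unlicensed consonant becomes the onset of a new syllable: /ŋ/ → /ŋɪ/, /l/ → /lɪ/, /b/ → /bɪ/.

ʃfɪŋɪlɪbɪ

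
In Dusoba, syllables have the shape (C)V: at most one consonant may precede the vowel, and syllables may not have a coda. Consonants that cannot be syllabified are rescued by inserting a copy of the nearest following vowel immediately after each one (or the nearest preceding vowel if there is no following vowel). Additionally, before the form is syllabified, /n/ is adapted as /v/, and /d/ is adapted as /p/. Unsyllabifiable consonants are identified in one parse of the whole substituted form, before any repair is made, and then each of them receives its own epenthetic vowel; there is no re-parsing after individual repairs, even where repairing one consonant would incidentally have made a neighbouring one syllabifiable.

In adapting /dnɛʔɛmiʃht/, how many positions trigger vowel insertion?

4

After substitution the input is /pvɛʔɛmiʃht/.
The unsyllabifiable consonants are /p/, /ʃ/, /h/, /t/; each receives one epenthetic vowel.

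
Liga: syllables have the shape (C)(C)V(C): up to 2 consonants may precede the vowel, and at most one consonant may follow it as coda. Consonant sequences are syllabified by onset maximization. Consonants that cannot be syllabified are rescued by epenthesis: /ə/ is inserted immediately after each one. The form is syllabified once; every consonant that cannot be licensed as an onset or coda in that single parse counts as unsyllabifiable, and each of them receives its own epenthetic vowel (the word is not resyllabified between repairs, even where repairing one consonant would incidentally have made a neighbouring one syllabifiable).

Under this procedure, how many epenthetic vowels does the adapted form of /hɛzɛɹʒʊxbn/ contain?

2

The unsyllabifiable consonants are /b/, /n/; each receives one epenthetic vowel.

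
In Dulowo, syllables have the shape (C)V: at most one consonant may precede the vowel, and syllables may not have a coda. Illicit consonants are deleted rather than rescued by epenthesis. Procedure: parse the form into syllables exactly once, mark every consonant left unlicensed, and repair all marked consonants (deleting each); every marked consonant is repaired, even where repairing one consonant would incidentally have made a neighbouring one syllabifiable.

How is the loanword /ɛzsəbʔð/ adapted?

ɛsə

Under (C)V, the unsyllabifiable consonants are /z/, /b/, /ʔ/, /ð/ (no codas are permitted; onsets are limited to one consonant).
Deletion applies to /z/, /b/, /ʔ/, /ð/.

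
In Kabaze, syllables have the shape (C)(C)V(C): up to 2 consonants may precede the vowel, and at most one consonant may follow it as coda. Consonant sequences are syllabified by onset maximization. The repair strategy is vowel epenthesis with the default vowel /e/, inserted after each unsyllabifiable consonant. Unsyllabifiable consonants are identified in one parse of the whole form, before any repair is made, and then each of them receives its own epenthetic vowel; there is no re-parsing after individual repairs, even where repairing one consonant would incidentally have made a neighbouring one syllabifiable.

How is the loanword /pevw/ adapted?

pevwe

Under (C)(C)V(C), the unsyllabifiable consonants are /w/ (at most one coda consonant is licensed; onsets may contain at most 2 consonants).
Each unlicensed consonant becomes the onset of a new syllable: /w/ → /we/.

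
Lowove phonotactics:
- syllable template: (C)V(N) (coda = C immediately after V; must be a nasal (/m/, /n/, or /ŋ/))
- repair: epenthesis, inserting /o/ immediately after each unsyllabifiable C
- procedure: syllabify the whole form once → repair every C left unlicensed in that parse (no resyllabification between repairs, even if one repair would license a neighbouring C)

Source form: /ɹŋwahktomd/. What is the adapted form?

The consonants /ɹ/, /ŋ/, /h/, /k/, /d/ cannot be parsed into a legal (C)V(N) syllable (only a nasal (/m/, /n/, or /ŋ/) is licensed in coda position; onsets are limited to one consonant).
Epenthesis after each stranded consonant: /ɹ/ → /ɹo/, /ŋ/ → /ŋo/, /h/ → /ho/, /k/ → /ko/, /d/ → /do/.

ɹoŋowahokotomdo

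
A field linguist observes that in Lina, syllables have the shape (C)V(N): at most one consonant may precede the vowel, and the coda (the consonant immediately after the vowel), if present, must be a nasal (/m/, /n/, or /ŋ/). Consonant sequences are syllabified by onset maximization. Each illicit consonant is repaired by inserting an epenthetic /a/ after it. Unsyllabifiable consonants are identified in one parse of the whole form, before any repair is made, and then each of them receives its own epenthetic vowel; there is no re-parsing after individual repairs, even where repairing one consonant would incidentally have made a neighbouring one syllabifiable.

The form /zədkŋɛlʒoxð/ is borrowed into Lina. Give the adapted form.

zədakaŋɛlaʒoxaða

Under (C)V(N), the unsyllabifiable consonants are /d/, /k/, /l/, /x/, /ð/ (only a nasal (/m/, /n/, or /ŋ/) is licensed in coda position; onsets are limited to one consonant).
Each unlicensed consonant becomes the onset of a new syllable: /d/ → /da/, /k/ → /ka/, /l/ → /la/, /x/ → /xa/, /ð/ → /ða/.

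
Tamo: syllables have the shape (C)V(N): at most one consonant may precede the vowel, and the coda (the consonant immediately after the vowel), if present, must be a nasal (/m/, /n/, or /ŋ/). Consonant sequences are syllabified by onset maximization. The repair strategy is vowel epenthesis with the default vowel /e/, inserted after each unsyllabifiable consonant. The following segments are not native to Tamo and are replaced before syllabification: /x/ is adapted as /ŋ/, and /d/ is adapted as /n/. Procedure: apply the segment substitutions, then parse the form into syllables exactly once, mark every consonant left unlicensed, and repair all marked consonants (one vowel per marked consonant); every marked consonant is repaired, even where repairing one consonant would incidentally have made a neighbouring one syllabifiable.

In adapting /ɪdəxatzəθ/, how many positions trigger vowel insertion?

After substitution the input is /ɪnəŋatzəθ/.
The unsyllabifiable consonants are /t/, /θ/; each receives one epenthetic vowel.

2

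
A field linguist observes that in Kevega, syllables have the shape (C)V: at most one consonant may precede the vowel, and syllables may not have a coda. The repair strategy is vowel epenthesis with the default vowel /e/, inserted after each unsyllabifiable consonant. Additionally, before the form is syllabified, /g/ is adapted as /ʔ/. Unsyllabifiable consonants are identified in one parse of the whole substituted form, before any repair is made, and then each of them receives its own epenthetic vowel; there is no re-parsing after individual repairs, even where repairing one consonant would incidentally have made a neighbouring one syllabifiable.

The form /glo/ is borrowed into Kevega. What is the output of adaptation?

Substitution: /g/ → /ʔ/, giving /ʔlo/.
Under (C)V, the unsyllabifiable consonants are /ʔ/ (no codas are permitted; onsets are limited to one consonant).
Inserting the epenthetic vowel yields /ʔ/ → /ʔe/.

ʔelo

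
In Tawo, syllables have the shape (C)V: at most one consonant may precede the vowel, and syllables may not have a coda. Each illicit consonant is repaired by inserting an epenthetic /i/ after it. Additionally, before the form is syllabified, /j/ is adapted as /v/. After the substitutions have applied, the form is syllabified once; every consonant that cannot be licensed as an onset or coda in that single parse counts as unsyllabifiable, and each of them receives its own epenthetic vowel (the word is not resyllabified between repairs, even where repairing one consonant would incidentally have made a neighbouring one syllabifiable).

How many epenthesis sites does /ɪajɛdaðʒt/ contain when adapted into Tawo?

3

After substitution the input is /ɪavɛdaðʒt/.
The unsyllabifiable consonants are /ð/, /ʒ/, /t/; each receives one epenthetic vowel.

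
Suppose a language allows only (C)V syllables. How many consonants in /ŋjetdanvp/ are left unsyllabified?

Under (C)V, the unsyllabifiable consonants are /ŋ/, /t/, /n/, /v/, /p/ (no codas are permitted; onsets are limited to one consonant).

5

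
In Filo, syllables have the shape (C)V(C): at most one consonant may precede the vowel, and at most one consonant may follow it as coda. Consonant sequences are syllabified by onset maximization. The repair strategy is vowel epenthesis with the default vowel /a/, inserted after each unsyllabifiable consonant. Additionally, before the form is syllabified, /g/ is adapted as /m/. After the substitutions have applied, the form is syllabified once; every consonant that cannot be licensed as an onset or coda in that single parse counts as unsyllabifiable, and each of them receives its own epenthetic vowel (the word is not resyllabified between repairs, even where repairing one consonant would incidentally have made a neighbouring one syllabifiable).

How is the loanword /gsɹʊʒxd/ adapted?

masaɹʊʒxada

Substitution: /g/ → /m/, giving /msɹʊʒxd/.
Under (C)V(C), the unsyllabifiable consonants are /m/, /s/, /x/, /d/ (at most one coda consonant is licensed; onsets are limited to one consonant).
Epenthesis after each stranded consonant: /m/ → /ma/, /s/ → /sa/, /x/ → /xa/, /d/ → /da/.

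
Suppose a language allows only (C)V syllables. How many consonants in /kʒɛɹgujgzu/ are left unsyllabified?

The consonants /k/, /ɹ/, /j/, /g/ cannot be parsed into a legal (C)V syllable (no codas are permitted; onsets are limited to one consonant).

4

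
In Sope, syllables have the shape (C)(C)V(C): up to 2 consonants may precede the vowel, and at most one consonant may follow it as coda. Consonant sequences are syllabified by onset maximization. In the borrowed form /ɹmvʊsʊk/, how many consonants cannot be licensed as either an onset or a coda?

1

Syllabifying with onset maximization leaves /ɹ/ stranded (at most one coda consonant is licensed; onsets may contain at most 2 consonants).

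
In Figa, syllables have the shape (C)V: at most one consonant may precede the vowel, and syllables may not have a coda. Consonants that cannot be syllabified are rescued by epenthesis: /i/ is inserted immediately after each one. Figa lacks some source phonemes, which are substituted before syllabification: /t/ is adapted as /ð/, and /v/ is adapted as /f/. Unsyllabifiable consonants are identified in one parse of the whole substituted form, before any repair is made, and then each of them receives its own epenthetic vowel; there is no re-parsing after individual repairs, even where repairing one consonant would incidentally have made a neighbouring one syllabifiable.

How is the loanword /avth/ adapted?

afiðihi

Substitution: /v/ → /f/, /t/ → /ð/, giving /afðh/.
The consonants /f/, /ð/, /h/ cannot be parsed into a legal (C)V syllable (no codas are permitted; onsets are limited to one consonant).
Each unlicensed consonant becomes the onset of a new syllable: /f/ → /fi/, /ð/ → /ði/, /h/ → /hi/.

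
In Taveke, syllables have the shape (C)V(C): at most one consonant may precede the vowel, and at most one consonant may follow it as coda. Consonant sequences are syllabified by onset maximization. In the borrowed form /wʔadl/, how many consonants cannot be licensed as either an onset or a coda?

Syllabifying with onset maximization leaves /w/, /l/ stranded (at most one coda consonant is licensed; onsets are limited to one consonant).

2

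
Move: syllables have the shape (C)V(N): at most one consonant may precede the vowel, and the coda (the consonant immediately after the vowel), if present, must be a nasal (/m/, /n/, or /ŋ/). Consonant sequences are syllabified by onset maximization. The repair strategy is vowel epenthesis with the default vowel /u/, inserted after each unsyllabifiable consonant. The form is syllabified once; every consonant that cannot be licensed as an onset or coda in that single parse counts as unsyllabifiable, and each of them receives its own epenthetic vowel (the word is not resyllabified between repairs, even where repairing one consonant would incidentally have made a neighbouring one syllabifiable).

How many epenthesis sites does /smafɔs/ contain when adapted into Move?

2

The unsyllabifiable consonants are /s/, /s/; each receives one epenthetic vowel.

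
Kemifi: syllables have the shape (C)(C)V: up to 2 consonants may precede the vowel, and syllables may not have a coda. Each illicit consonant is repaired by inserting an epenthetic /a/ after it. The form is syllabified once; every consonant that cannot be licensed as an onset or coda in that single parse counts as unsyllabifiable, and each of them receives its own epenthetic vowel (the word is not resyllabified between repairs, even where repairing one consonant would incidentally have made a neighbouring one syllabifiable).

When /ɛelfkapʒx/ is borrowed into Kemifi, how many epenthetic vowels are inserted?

The unsyllabifiable consonants are /l/, /p/, /ʒ/, /x/; each receives one epenthetic vowel.

4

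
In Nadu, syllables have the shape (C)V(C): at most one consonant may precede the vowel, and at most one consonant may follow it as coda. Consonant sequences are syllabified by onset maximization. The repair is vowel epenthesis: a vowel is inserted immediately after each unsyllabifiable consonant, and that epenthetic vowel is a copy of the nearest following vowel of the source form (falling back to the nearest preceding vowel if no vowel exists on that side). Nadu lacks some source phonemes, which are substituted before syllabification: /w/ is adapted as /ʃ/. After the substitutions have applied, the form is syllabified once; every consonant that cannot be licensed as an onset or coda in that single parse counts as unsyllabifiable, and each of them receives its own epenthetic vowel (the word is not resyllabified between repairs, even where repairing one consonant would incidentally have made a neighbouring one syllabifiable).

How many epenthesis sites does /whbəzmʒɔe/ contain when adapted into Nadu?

After substitution the input is /ʃhbəzmʒɔe/.
The unsyllabifiable consonants are /ʃ/, /h/, /m/; each receives one epenthetic vowel.

3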